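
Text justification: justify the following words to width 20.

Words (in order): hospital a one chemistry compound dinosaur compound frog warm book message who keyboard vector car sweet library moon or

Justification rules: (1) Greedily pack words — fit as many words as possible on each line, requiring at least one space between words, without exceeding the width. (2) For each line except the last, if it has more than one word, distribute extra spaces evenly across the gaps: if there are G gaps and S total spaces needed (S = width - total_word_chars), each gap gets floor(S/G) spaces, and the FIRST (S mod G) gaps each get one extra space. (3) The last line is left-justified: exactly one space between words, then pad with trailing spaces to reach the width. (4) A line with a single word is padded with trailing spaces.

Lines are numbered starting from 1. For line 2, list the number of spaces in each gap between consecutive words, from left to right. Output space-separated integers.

Line 1: ['hospital', 'a', 'one'] (min_width=14, slack=6)
Line 2: ['chemistry', 'compound'] (min_width=18, slack=2)
Line 3: ['dinosaur', 'compound'] (min_width=17, slack=3)
Line 4: ['frog', 'warm', 'book'] (min_width=14, slack=6)
Line 5: ['message', 'who', 'keyboard'] (min_width=20, slack=0)
Line 6: ['vector', 'car', 'sweet'] (min_width=16, slack=4)
Line 7: ['library', 'moon', 'or'] (min_width=15, slack=5)

Answer: 3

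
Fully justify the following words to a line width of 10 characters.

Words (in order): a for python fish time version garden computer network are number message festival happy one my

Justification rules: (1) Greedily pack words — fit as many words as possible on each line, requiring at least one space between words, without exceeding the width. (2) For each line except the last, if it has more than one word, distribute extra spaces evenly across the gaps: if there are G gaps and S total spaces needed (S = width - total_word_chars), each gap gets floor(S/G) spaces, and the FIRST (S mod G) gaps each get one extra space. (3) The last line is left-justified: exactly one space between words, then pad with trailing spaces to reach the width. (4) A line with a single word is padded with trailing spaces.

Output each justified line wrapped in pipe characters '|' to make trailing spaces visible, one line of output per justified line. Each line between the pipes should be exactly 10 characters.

Answer: |a      for|
|python    |
|fish  time|
|version   |
|garden    |
|computer  |
|network   |
|are number|
|message   |
|festival  |
|happy  one|
|my        |

Derivation:
Line 1: ['a', 'for'] (min_width=5, slack=5)
Line 2: ['python'] (min_width=6, slack=4)
Line 3: ['fish', 'time'] (min_width=9, slack=1)
Line 4: ['version'] (min_width=7, slack=3)
Line 5: ['garden'] (min_width=6, slack=4)
Line 6: ['computer'] (min_width=8, slack=2)
Line 7: ['network'] (min_width=7, slack=3)
Line 8: ['are', 'number'] (min_width=10, slack=0)
Line 9: ['message'] (min_width=7, slack=3)
Line 10: ['festival'] (min_width=8, slack=2)
Line 11: ['happy', 'one'] (min_width=9, slack=1)
Line 12: ['my'] (min_width=2, slack=8)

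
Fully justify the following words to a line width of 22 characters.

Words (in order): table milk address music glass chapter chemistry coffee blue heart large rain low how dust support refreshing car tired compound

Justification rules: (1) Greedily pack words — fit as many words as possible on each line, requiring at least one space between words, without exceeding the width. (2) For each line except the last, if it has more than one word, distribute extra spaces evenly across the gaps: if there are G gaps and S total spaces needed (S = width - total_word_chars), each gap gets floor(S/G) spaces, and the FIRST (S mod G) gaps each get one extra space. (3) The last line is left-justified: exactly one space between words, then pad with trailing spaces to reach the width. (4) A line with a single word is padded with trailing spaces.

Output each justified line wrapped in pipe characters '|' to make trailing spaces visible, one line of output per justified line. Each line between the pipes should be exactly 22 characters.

Line 1: ['table', 'milk', 'address'] (min_width=18, slack=4)
Line 2: ['music', 'glass', 'chapter'] (min_width=19, slack=3)
Line 3: ['chemistry', 'coffee', 'blue'] (min_width=21, slack=1)
Line 4: ['heart', 'large', 'rain', 'low'] (min_width=20, slack=2)
Line 5: ['how', 'dust', 'support'] (min_width=16, slack=6)
Line 6: ['refreshing', 'car', 'tired'] (min_width=20, slack=2)
Line 7: ['compound'] (min_width=8, slack=14)

Answer: |table   milk   address|
|music   glass  chapter|
|chemistry  coffee blue|
|heart  large  rain low|
|how    dust    support|
|refreshing  car  tired|
|compound              |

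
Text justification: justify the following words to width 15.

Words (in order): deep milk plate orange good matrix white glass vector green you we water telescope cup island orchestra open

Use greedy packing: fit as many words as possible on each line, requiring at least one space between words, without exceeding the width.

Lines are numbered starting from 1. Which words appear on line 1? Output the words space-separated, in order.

Line 1: ['deep', 'milk', 'plate'] (min_width=15, slack=0)
Line 2: ['orange', 'good'] (min_width=11, slack=4)
Line 3: ['matrix', 'white'] (min_width=12, slack=3)
Line 4: ['glass', 'vector'] (min_width=12, slack=3)
Line 5: ['green', 'you', 'we'] (min_width=12, slack=3)
Line 6: ['water', 'telescope'] (min_width=15, slack=0)
Line 7: ['cup', 'island'] (min_width=10, slack=5)
Line 8: ['orchestra', 'open'] (min_width=14, slack=1)

Answer: deep milk plate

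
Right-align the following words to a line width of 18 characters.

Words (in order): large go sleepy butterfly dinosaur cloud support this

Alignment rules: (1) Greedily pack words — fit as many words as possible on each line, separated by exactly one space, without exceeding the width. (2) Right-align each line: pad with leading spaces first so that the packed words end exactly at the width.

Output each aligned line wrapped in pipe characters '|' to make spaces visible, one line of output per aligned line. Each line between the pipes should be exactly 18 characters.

Answer: |   large go sleepy|
|butterfly dinosaur|
|cloud support this|

Derivation:
Line 1: ['large', 'go', 'sleepy'] (min_width=15, slack=3)
Line 2: ['butterfly', 'dinosaur'] (min_width=18, slack=0)
Line 3: ['cloud', 'support', 'this'] (min_width=18, slack=0)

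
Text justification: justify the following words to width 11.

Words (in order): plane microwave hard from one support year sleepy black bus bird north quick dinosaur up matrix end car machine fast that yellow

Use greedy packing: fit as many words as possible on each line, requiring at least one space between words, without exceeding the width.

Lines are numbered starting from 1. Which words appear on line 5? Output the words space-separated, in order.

Answer: year sleepy

Derivation:
Line 1: ['plane'] (min_width=5, slack=6)
Line 2: ['microwave'] (min_width=9, slack=2)
Line 3: ['hard', 'from'] (min_width=9, slack=2)
Line 4: ['one', 'support'] (min_width=11, slack=0)
Line 5: ['year', 'sleepy'] (min_width=11, slack=0)
Line 6: ['black', 'bus'] (min_width=9, slack=2)
Line 7: ['bird', 'north'] (min_width=10, slack=1)
Line 8: ['quick'] (min_width=5, slack=6)
Line 9: ['dinosaur', 'up'] (min_width=11, slack=0)
Line 10: ['matrix', 'end'] (min_width=10, slack=1)
Line 11: ['car', 'machine'] (min_width=11, slack=0)
Line 12: ['fast', 'that'] (min_width=9, slack=2)
Line 13: ['yellow'] (min_width=6, slack=5)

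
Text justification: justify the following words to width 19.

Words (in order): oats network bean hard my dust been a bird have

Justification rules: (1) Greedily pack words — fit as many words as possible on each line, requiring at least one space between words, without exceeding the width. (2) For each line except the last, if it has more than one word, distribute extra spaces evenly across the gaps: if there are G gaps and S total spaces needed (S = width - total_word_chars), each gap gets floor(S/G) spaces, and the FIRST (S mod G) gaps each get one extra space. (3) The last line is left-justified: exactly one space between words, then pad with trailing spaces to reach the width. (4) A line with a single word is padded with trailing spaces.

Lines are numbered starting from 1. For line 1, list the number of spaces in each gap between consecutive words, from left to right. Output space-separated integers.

Line 1: ['oats', 'network', 'bean'] (min_width=17, slack=2)
Line 2: ['hard', 'my', 'dust', 'been', 'a'] (min_width=19, slack=0)
Line 3: ['bird', 'have'] (min_width=9, slack=10)

Answer: 2 2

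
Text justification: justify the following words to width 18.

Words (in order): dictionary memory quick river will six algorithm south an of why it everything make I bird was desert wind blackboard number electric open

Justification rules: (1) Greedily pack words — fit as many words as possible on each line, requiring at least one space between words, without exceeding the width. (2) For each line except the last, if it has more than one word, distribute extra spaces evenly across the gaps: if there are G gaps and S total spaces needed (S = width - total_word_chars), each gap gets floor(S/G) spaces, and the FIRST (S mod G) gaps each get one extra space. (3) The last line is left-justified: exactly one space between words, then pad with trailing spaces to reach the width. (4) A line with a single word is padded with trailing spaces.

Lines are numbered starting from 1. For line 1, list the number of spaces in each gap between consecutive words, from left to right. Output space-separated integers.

Line 1: ['dictionary', 'memory'] (min_width=17, slack=1)
Line 2: ['quick', 'river', 'will'] (min_width=16, slack=2)
Line 3: ['six', 'algorithm'] (min_width=13, slack=5)
Line 4: ['south', 'an', 'of', 'why', 'it'] (min_width=18, slack=0)
Line 5: ['everything', 'make', 'I'] (min_width=17, slack=1)
Line 6: ['bird', 'was', 'desert'] (min_width=15, slack=3)
Line 7: ['wind', 'blackboard'] (min_width=15, slack=3)
Line 8: ['number', 'electric'] (min_width=15, slack=3)
Line 9: ['open'] (min_width=4, slack=14)

Answer: 2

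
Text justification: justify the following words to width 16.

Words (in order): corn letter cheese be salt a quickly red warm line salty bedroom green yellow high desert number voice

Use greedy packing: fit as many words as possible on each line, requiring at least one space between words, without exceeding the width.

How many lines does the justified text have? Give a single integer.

Answer: 8

Derivation:
Line 1: ['corn', 'letter'] (min_width=11, slack=5)
Line 2: ['cheese', 'be', 'salt', 'a'] (min_width=16, slack=0)
Line 3: ['quickly', 'red', 'warm'] (min_width=16, slack=0)
Line 4: ['line', 'salty'] (min_width=10, slack=6)
Line 5: ['bedroom', 'green'] (min_width=13, slack=3)
Line 6: ['yellow', 'high'] (min_width=11, slack=5)
Line 7: ['desert', 'number'] (min_width=13, slack=3)
Line 8: ['voice'] (min_width=5, slack=11)
Total lines: 8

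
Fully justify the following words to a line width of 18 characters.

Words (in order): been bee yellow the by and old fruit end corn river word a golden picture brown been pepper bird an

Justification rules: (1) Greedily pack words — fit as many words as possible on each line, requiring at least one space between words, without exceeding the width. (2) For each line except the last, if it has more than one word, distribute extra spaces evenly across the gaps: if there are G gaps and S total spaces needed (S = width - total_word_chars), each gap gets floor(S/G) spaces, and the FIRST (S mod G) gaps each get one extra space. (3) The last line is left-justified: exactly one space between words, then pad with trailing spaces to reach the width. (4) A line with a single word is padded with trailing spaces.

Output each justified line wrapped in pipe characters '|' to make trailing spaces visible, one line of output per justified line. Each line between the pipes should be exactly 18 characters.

Answer: |been   bee  yellow|
|the   by  and  old|
|fruit   end   corn|
|river    word    a|
|golden     picture|
|brown  been pepper|
|bird an           |

Derivation:
Line 1: ['been', 'bee', 'yellow'] (min_width=15, slack=3)
Line 2: ['the', 'by', 'and', 'old'] (min_width=14, slack=4)
Line 3: ['fruit', 'end', 'corn'] (min_width=14, slack=4)
Line 4: ['river', 'word', 'a'] (min_width=12, slack=6)
Line 5: ['golden', 'picture'] (min_width=14, slack=4)
Line 6: ['brown', 'been', 'pepper'] (min_width=17, slack=1)
Line 7: ['bird', 'an'] (min_width=7, slack=11)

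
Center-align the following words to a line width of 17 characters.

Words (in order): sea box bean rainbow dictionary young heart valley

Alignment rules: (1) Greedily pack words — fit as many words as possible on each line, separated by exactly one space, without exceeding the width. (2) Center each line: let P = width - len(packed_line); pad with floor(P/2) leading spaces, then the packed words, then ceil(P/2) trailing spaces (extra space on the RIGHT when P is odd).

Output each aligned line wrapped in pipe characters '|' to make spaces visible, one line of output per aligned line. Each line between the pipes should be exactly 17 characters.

Answer: |  sea box bean   |
|     rainbow     |
|dictionary young |
|  heart valley   |

Derivation:
Line 1: ['sea', 'box', 'bean'] (min_width=12, slack=5)
Line 2: ['rainbow'] (min_width=7, slack=10)
Line 3: ['dictionary', 'young'] (min_width=16, slack=1)
Line 4: ['heart', 'valley'] (min_width=12, slack=5)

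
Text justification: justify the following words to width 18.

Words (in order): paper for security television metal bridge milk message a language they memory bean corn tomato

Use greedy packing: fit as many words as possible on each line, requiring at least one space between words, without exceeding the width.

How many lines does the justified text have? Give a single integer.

Line 1: ['paper', 'for', 'security'] (min_width=18, slack=0)
Line 2: ['television', 'metal'] (min_width=16, slack=2)
Line 3: ['bridge', 'milk'] (min_width=11, slack=7)
Line 4: ['message', 'a', 'language'] (min_width=18, slack=0)
Line 5: ['they', 'memory', 'bean'] (min_width=16, slack=2)
Line 6: ['corn', 'tomato'] (min_width=11, slack=7)
Total lines: 6

Answer: 6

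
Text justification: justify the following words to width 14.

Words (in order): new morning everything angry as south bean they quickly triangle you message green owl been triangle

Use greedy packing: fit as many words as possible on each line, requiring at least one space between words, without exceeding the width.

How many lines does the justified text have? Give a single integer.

Answer: 9

Derivation:
Line 1: ['new', 'morning'] (min_width=11, slack=3)
Line 2: ['everything'] (min_width=10, slack=4)
Line 3: ['angry', 'as', 'south'] (min_width=14, slack=0)
Line 4: ['bean', 'they'] (min_width=9, slack=5)
Line 5: ['quickly'] (min_width=7, slack=7)
Line 6: ['triangle', 'you'] (min_width=12, slack=2)
Line 7: ['message', 'green'] (min_width=13, slack=1)
Line 8: ['owl', 'been'] (min_width=8, slack=6)
Line 9: ['triangle'] (min_width=8, slack=6)
Total lines: 9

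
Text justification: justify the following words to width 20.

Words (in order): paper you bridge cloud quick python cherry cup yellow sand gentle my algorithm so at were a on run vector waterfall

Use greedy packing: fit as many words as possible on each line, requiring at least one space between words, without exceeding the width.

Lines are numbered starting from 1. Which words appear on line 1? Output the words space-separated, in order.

Answer: paper you bridge

Derivation:
Line 1: ['paper', 'you', 'bridge'] (min_width=16, slack=4)
Line 2: ['cloud', 'quick', 'python'] (min_width=18, slack=2)
Line 3: ['cherry', 'cup', 'yellow'] (min_width=17, slack=3)
Line 4: ['sand', 'gentle', 'my'] (min_width=14, slack=6)
Line 5: ['algorithm', 'so', 'at', 'were'] (min_width=20, slack=0)
Line 6: ['a', 'on', 'run', 'vector'] (min_width=15, slack=5)
Line 7: ['waterfall'] (min_width=9, slack=11)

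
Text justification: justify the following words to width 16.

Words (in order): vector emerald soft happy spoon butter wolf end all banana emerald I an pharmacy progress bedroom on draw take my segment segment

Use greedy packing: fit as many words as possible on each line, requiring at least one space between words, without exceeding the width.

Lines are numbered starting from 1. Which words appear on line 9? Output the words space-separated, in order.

Answer: segment segment

Derivation:
Line 1: ['vector', 'emerald'] (min_width=14, slack=2)
Line 2: ['soft', 'happy', 'spoon'] (min_width=16, slack=0)
Line 3: ['butter', 'wolf', 'end'] (min_width=15, slack=1)
Line 4: ['all', 'banana'] (min_width=10, slack=6)
Line 5: ['emerald', 'I', 'an'] (min_width=12, slack=4)
Line 6: ['pharmacy'] (min_width=8, slack=8)
Line 7: ['progress', 'bedroom'] (min_width=16, slack=0)
Line 8: ['on', 'draw', 'take', 'my'] (min_width=15, slack=1)
Line 9: ['segment', 'segment'] (min_width=15, slack=1)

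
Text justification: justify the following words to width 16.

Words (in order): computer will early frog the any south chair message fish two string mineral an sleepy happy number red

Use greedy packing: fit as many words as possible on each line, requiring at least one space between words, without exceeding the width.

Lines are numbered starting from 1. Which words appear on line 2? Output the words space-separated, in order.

Answer: early frog the

Derivation:
Line 1: ['computer', 'will'] (min_width=13, slack=3)
Line 2: ['early', 'frog', 'the'] (min_width=14, slack=2)
Line 3: ['any', 'south', 'chair'] (min_width=15, slack=1)
Line 4: ['message', 'fish', 'two'] (min_width=16, slack=0)
Line 5: ['string', 'mineral'] (min_width=14, slack=2)
Line 6: ['an', 'sleepy', 'happy'] (min_width=15, slack=1)
Line 7: ['number', 'red'] (min_width=10, slack=6)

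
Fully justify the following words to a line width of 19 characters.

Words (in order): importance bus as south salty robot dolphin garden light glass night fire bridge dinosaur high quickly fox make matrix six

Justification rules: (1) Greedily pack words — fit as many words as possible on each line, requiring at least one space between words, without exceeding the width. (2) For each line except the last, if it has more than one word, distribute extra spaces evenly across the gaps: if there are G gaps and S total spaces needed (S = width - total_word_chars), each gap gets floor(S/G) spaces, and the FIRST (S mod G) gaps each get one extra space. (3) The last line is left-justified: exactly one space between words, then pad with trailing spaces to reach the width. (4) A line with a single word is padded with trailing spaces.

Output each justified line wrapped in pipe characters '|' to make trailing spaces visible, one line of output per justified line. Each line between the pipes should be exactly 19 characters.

Line 1: ['importance', 'bus', 'as'] (min_width=17, slack=2)
Line 2: ['south', 'salty', 'robot'] (min_width=17, slack=2)
Line 3: ['dolphin', 'garden'] (min_width=14, slack=5)
Line 4: ['light', 'glass', 'night'] (min_width=17, slack=2)
Line 5: ['fire', 'bridge'] (min_width=11, slack=8)
Line 6: ['dinosaur', 'high'] (min_width=13, slack=6)
Line 7: ['quickly', 'fox', 'make'] (min_width=16, slack=3)
Line 8: ['matrix', 'six'] (min_width=10, slack=9)

Answer: |importance  bus  as|
|south  salty  robot|
|dolphin      garden|
|light  glass  night|
|fire         bridge|
|dinosaur       high|
|quickly   fox  make|
|matrix six         |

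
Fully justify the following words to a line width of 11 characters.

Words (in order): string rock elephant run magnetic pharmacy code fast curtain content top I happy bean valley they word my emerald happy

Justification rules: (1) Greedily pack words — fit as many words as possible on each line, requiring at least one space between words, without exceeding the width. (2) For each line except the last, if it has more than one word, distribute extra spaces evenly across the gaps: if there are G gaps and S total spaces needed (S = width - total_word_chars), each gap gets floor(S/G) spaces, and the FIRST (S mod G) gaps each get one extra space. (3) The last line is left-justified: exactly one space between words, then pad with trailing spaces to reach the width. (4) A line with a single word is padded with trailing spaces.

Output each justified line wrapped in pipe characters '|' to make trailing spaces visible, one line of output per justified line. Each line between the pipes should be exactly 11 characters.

Line 1: ['string', 'rock'] (min_width=11, slack=0)
Line 2: ['elephant'] (min_width=8, slack=3)
Line 3: ['run'] (min_width=3, slack=8)
Line 4: ['magnetic'] (min_width=8, slack=3)
Line 5: ['pharmacy'] (min_width=8, slack=3)
Line 6: ['code', 'fast'] (min_width=9, slack=2)
Line 7: ['curtain'] (min_width=7, slack=4)
Line 8: ['content', 'top'] (min_width=11, slack=0)
Line 9: ['I', 'happy'] (min_width=7, slack=4)
Line 10: ['bean', 'valley'] (min_width=11, slack=0)
Line 11: ['they', 'word'] (min_width=9, slack=2)
Line 12: ['my', 'emerald'] (min_width=10, slack=1)
Line 13: ['happy'] (min_width=5, slack=6)

Answer: |string rock|
|elephant   |
|run        |
|magnetic   |
|pharmacy   |
|code   fast|
|curtain    |
|content top|
|I     happy|
|bean valley|
|they   word|
|my  emerald|
|happy      |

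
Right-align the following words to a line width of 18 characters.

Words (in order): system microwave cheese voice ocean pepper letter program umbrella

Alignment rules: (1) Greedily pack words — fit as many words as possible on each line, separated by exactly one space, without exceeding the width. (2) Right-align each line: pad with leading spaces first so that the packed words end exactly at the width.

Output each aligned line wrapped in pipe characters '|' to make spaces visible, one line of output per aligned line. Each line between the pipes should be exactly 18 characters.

Line 1: ['system', 'microwave'] (min_width=16, slack=2)
Line 2: ['cheese', 'voice', 'ocean'] (min_width=18, slack=0)
Line 3: ['pepper', 'letter'] (min_width=13, slack=5)
Line 4: ['program', 'umbrella'] (min_width=16, slack=2)

Answer: |  system microwave|
|cheese voice ocean|
|     pepper letter|
|  program umbrella|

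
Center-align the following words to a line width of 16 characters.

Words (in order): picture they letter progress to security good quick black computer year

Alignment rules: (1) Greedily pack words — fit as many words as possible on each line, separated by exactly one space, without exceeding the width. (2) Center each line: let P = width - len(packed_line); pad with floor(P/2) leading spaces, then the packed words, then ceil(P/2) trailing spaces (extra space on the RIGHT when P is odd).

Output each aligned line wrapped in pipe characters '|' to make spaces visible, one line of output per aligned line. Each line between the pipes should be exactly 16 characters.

Answer: |  picture they  |
|letter progress |
|to security good|
|  quick black   |
| computer year  |

Derivation:
Line 1: ['picture', 'they'] (min_width=12, slack=4)
Line 2: ['letter', 'progress'] (min_width=15, slack=1)
Line 3: ['to', 'security', 'good'] (min_width=16, slack=0)
Line 4: ['quick', 'black'] (min_width=11, slack=5)
Line 5: ['computer', 'year'] (min_width=13, slack=3)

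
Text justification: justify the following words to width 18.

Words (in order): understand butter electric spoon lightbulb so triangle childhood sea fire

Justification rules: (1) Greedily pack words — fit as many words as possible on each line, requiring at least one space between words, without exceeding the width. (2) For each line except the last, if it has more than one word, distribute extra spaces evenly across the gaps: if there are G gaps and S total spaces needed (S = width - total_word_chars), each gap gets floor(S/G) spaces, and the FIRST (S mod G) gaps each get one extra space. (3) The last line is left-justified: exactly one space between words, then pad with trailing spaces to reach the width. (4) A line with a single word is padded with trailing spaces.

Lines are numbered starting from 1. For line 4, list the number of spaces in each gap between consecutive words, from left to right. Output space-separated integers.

Answer: 1

Derivation:
Line 1: ['understand', 'butter'] (min_width=17, slack=1)
Line 2: ['electric', 'spoon'] (min_width=14, slack=4)
Line 3: ['lightbulb', 'so'] (min_width=12, slack=6)
Line 4: ['triangle', 'childhood'] (min_width=18, slack=0)
Line 5: ['sea', 'fire'] (min_width=8, slack=10)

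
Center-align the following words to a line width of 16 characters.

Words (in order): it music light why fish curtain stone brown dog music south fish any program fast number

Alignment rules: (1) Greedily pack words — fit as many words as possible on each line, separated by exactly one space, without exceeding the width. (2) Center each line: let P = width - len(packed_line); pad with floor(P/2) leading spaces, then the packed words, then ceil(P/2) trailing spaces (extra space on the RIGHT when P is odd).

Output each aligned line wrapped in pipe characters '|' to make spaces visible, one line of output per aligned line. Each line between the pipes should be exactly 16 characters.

Line 1: ['it', 'music', 'light'] (min_width=14, slack=2)
Line 2: ['why', 'fish', 'curtain'] (min_width=16, slack=0)
Line 3: ['stone', 'brown', 'dog'] (min_width=15, slack=1)
Line 4: ['music', 'south', 'fish'] (min_width=16, slack=0)
Line 5: ['any', 'program', 'fast'] (min_width=16, slack=0)
Line 6: ['number'] (min_width=6, slack=10)

Answer: | it music light |
|why fish curtain|
|stone brown dog |
|music south fish|
|any program fast|
|     number     |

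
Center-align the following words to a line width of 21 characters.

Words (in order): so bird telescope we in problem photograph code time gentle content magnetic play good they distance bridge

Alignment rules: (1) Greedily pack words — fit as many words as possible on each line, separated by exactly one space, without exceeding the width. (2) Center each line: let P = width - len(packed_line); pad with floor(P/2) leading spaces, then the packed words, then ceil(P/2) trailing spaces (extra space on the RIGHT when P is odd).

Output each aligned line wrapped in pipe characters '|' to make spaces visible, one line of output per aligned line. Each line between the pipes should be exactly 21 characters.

Line 1: ['so', 'bird', 'telescope', 'we'] (min_width=20, slack=1)
Line 2: ['in', 'problem', 'photograph'] (min_width=21, slack=0)
Line 3: ['code', 'time', 'gentle'] (min_width=16, slack=5)
Line 4: ['content', 'magnetic', 'play'] (min_width=21, slack=0)
Line 5: ['good', 'they', 'distance'] (min_width=18, slack=3)
Line 6: ['bridge'] (min_width=6, slack=15)

Answer: |so bird telescope we |
|in problem photograph|
|  code time gentle   |
|content magnetic play|
| good they distance  |
|       bridge        |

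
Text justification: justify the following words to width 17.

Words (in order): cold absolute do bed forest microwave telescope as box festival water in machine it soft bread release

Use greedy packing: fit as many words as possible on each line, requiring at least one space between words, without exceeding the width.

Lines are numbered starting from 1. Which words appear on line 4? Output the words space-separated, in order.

Line 1: ['cold', 'absolute', 'do'] (min_width=16, slack=1)
Line 2: ['bed', 'forest'] (min_width=10, slack=7)
Line 3: ['microwave'] (min_width=9, slack=8)
Line 4: ['telescope', 'as', 'box'] (min_width=16, slack=1)
Line 5: ['festival', 'water', 'in'] (min_width=17, slack=0)
Line 6: ['machine', 'it', 'soft'] (min_width=15, slack=2)
Line 7: ['bread', 'release'] (min_width=13, slack=4)

Answer: telescope as box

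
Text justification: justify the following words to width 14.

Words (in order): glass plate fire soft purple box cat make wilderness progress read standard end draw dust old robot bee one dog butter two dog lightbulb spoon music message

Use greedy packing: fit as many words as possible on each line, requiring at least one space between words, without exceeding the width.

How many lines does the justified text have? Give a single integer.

Line 1: ['glass', 'plate'] (min_width=11, slack=3)
Line 2: ['fire', 'soft'] (min_width=9, slack=5)
Line 3: ['purple', 'box', 'cat'] (min_width=14, slack=0)
Line 4: ['make'] (min_width=4, slack=10)
Line 5: ['wilderness'] (min_width=10, slack=4)
Line 6: ['progress', 'read'] (min_width=13, slack=1)
Line 7: ['standard', 'end'] (min_width=12, slack=2)
Line 8: ['draw', 'dust', 'old'] (min_width=13, slack=1)
Line 9: ['robot', 'bee', 'one'] (min_width=13, slack=1)
Line 10: ['dog', 'butter', 'two'] (min_width=14, slack=0)
Line 11: ['dog', 'lightbulb'] (min_width=13, slack=1)
Line 12: ['spoon', 'music'] (min_width=11, slack=3)
Line 13: ['message'] (min_width=7, slack=7)
Total lines: 13

Answer: 13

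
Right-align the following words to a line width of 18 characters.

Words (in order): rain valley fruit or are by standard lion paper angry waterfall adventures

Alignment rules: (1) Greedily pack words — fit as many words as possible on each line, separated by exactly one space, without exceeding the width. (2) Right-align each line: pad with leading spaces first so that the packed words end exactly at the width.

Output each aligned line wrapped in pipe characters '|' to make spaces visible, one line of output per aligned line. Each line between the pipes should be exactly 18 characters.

Answer: | rain valley fruit|
|or are by standard|
|  lion paper angry|
|         waterfall|
|        adventures|

Derivation:
Line 1: ['rain', 'valley', 'fruit'] (min_width=17, slack=1)
Line 2: ['or', 'are', 'by', 'standard'] (min_width=18, slack=0)
Line 3: ['lion', 'paper', 'angry'] (min_width=16, slack=2)
Line 4: ['waterfall'] (min_width=9, slack=9)
Line 5: ['adventures'] (min_width=10, slack=8)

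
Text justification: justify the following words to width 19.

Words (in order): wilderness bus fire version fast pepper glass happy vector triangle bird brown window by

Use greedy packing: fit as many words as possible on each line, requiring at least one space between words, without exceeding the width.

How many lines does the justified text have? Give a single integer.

Line 1: ['wilderness', 'bus', 'fire'] (min_width=19, slack=0)
Line 2: ['version', 'fast', 'pepper'] (min_width=19, slack=0)
Line 3: ['glass', 'happy', 'vector'] (min_width=18, slack=1)
Line 4: ['triangle', 'bird', 'brown'] (min_width=19, slack=0)
Line 5: ['window', 'by'] (min_width=9, slack=10)
Total lines: 5

Answer: 5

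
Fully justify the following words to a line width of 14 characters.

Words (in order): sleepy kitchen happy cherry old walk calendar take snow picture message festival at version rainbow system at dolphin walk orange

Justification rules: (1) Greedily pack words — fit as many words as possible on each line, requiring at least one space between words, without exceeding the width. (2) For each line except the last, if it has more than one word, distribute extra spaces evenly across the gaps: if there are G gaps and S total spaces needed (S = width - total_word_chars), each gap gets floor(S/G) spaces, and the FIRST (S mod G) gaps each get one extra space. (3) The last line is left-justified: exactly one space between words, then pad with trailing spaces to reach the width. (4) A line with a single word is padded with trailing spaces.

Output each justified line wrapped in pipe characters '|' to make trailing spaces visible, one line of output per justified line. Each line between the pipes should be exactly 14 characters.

Line 1: ['sleepy', 'kitchen'] (min_width=14, slack=0)
Line 2: ['happy', 'cherry'] (min_width=12, slack=2)
Line 3: ['old', 'walk'] (min_width=8, slack=6)
Line 4: ['calendar', 'take'] (min_width=13, slack=1)
Line 5: ['snow', 'picture'] (min_width=12, slack=2)
Line 6: ['message'] (min_width=7, slack=7)
Line 7: ['festival', 'at'] (min_width=11, slack=3)
Line 8: ['version'] (min_width=7, slack=7)
Line 9: ['rainbow', 'system'] (min_width=14, slack=0)
Line 10: ['at', 'dolphin'] (min_width=10, slack=4)
Line 11: ['walk', 'orange'] (min_width=11, slack=3)

Answer: |sleepy kitchen|
|happy   cherry|
|old       walk|
|calendar  take|
|snow   picture|
|message       |
|festival    at|
|version       |
|rainbow system|
|at     dolphin|
|walk orange   |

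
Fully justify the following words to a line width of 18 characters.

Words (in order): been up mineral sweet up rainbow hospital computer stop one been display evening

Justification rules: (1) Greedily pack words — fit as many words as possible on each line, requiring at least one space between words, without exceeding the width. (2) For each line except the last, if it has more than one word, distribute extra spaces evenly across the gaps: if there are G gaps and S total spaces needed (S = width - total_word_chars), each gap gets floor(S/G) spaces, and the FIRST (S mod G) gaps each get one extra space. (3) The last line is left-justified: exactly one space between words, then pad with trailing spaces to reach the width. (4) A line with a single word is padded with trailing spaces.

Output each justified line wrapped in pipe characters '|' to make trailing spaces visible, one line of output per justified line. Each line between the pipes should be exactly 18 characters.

Line 1: ['been', 'up', 'mineral'] (min_width=15, slack=3)
Line 2: ['sweet', 'up', 'rainbow'] (min_width=16, slack=2)
Line 3: ['hospital', 'computer'] (min_width=17, slack=1)
Line 4: ['stop', 'one', 'been'] (min_width=13, slack=5)
Line 5: ['display', 'evening'] (min_width=15, slack=3)

Answer: |been   up  mineral|
|sweet  up  rainbow|
|hospital  computer|
|stop    one   been|
|display evening   |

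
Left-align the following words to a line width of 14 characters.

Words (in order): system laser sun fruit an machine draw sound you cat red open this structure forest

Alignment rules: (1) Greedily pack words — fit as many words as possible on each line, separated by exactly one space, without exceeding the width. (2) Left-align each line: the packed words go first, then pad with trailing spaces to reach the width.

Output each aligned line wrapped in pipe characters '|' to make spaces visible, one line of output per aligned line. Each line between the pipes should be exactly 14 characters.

Line 1: ['system', 'laser'] (min_width=12, slack=2)
Line 2: ['sun', 'fruit', 'an'] (min_width=12, slack=2)
Line 3: ['machine', 'draw'] (min_width=12, slack=2)
Line 4: ['sound', 'you', 'cat'] (min_width=13, slack=1)
Line 5: ['red', 'open', 'this'] (min_width=13, slack=1)
Line 6: ['structure'] (min_width=9, slack=5)
Line 7: ['forest'] (min_width=6, slack=8)

Answer: |system laser  |
|sun fruit an  |
|machine draw  |
|sound you cat |
|red open this |
|structure     |
|forest        |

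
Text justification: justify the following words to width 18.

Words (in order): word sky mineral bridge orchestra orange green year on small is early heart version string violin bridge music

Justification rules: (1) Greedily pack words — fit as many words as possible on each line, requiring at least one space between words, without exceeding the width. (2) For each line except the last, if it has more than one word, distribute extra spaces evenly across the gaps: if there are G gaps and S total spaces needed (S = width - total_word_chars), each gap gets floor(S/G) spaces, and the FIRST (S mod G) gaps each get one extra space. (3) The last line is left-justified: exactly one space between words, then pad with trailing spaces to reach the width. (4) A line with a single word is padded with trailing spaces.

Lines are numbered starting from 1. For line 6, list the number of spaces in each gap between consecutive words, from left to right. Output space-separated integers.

Answer: 6

Derivation:
Line 1: ['word', 'sky', 'mineral'] (min_width=16, slack=2)
Line 2: ['bridge', 'orchestra'] (min_width=16, slack=2)
Line 3: ['orange', 'green', 'year'] (min_width=17, slack=1)
Line 4: ['on', 'small', 'is', 'early'] (min_width=17, slack=1)
Line 5: ['heart', 'version'] (min_width=13, slack=5)
Line 6: ['string', 'violin'] (min_width=13, slack=5)
Line 7: ['bridge', 'music'] (min_width=12, slack=6)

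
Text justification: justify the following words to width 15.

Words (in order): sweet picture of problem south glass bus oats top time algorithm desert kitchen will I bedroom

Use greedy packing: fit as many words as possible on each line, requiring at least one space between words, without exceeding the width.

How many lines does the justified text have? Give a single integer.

Line 1: ['sweet', 'picture'] (min_width=13, slack=2)
Line 2: ['of', 'problem'] (min_width=10, slack=5)
Line 3: ['south', 'glass', 'bus'] (min_width=15, slack=0)
Line 4: ['oats', 'top', 'time'] (min_width=13, slack=2)
Line 5: ['algorithm'] (min_width=9, slack=6)
Line 6: ['desert', 'kitchen'] (min_width=14, slack=1)
Line 7: ['will', 'I', 'bedroom'] (min_width=14, slack=1)
Total lines: 7

Answer: 7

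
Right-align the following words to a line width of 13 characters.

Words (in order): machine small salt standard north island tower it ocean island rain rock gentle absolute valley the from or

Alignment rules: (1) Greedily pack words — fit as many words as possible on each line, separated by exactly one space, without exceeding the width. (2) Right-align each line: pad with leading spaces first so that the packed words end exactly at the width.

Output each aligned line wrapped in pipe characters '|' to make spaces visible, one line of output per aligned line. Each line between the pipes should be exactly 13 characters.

Line 1: ['machine', 'small'] (min_width=13, slack=0)
Line 2: ['salt', 'standard'] (min_width=13, slack=0)
Line 3: ['north', 'island'] (min_width=12, slack=1)
Line 4: ['tower', 'it'] (min_width=8, slack=5)
Line 5: ['ocean', 'island'] (min_width=12, slack=1)
Line 6: ['rain', 'rock'] (min_width=9, slack=4)
Line 7: ['gentle'] (min_width=6, slack=7)
Line 8: ['absolute'] (min_width=8, slack=5)
Line 9: ['valley', 'the'] (min_width=10, slack=3)
Line 10: ['from', 'or'] (min_width=7, slack=6)

Answer: |machine small|
|salt standard|
| north island|
|     tower it|
| ocean island|
|    rain rock|
|       gentle|
|     absolute|
|   valley the|
|      from or|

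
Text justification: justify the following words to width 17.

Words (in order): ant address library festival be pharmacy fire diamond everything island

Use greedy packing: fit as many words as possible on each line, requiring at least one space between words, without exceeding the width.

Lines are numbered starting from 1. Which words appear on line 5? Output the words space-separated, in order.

Line 1: ['ant', 'address'] (min_width=11, slack=6)
Line 2: ['library', 'festival'] (min_width=16, slack=1)
Line 3: ['be', 'pharmacy', 'fire'] (min_width=16, slack=1)
Line 4: ['diamond'] (min_width=7, slack=10)
Line 5: ['everything', 'island'] (min_width=17, slack=0)

Answer: everything island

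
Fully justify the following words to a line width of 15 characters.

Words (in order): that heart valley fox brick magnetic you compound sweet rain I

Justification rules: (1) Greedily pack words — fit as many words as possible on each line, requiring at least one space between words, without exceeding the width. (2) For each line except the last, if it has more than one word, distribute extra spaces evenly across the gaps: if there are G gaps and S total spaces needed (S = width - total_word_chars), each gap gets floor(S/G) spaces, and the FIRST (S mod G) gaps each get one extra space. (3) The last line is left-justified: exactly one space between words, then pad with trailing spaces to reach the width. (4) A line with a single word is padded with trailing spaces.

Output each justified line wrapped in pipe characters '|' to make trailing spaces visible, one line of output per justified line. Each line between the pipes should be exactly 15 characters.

Answer: |that      heart|
|valley      fox|
|brick  magnetic|
|you    compound|
|sweet rain I   |

Derivation:
Line 1: ['that', 'heart'] (min_width=10, slack=5)
Line 2: ['valley', 'fox'] (min_width=10, slack=5)
Line 3: ['brick', 'magnetic'] (min_width=14, slack=1)
Line 4: ['you', 'compound'] (min_width=12, slack=3)
Line 5: ['sweet', 'rain', 'I'] (min_width=12, slack=3)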